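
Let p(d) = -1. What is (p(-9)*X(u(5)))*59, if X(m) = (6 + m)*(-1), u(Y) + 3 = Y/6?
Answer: 1357/6 ≈ 226.17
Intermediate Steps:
u(Y) = -3 + Y/6
X(m) = -6 - m
(p(-9)*X(u(5)))*59 = -(-6 - (-3 + (1/6)*5))*59 = -(-6 - (-3 + 5/6))*59 = -(-6 - 1*(-13/6))*59 = -(-6 + 13/6)*59 = -1*(-23/6)*59 = (23/6)*59 = 1357/6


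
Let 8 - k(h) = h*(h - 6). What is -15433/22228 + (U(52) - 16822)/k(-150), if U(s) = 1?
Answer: 3222113/129989344 ≈ 0.024788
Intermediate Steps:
k(h) = 8 - h*(-6 + h) (k(h) = 8 - h*(h - 6) = 8 - h*(-6 + h))
-15433/22228 + (U(52) - 16822)/k(-150) = -15433/22228 + (1 - 16822)/(8 - 1*(-150)² + 6*(-150)) = -15433*1/22228 - 16821/(8 - 1*22500 - 900) = -15433/22228 - 16821/(8 - 22500 - 900) = -15433/22228 - 16821/(-23392) = -15433/22228 - 16821*(-1/23392) = -15433/22228 + 16821/23392 = 3222113/129989344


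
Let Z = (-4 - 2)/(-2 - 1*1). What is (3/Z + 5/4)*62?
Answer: 341/2 ≈ 170.50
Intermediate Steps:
Z = 2 (Z = -6/(-2 - 1) = -6/(-3) = -6*(-⅓) = 2)
(3/Z + 5/4)*62 = (3/2 + 5/4)*62 = (11/4)*62 = 341/2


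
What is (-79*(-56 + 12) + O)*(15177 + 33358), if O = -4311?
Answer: -40526725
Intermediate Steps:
(-79*(-56 + 12) + O)*(15177 + 33358) = (-79*(-56 + 12) - 4311)*(15177 + 33358) = (-79*(-44) - 4311)*48535 = (3476 - 4311)*48535 = -835*48535 = -40526725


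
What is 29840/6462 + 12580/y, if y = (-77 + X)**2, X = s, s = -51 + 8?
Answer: 473137/86160 ≈ 5.4914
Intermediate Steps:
s = -43
X = -43
y = 14400 (y = (-77 - 43)**2 = (-120)**2 = 14400)
29840/6462 + 12580/y = 29840/6462 + 12580/14400 = 29840*(1/6462) + 12580*(1/14400) = 14920/3231 + 629/720 = 473137/86160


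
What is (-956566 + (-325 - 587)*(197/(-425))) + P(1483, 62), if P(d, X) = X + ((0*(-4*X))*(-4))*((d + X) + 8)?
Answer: -406334536/425 ≈ -9.5608e+5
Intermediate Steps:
P(d, X) = X (P(d, X) = X + (0*(-4))*((X + d) + 8) = X + 0*(8 + X + d) = X + 0 = X)
(-956566 + (-325 - 587)*(197/(-425))) + P(1483, 62) = (-956566 + (-325 - 587)*(197/(-425))) + 62 = (-956566 - 179664*(-1)/425) + 62 = (-956566 - 912*(-197/425)) + 62 = (-956566 + 179664/425) + 62 = -406360886/425 + 62 = -406334536/425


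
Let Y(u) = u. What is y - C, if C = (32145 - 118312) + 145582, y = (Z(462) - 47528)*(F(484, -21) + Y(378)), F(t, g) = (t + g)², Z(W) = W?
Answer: -10107341717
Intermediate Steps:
F(t, g) = (g + t)²
y = -10107282302 (y = (462 - 47528)*((-21 + 484)² + 378) = -47066*(463² + 378) = -47066*(214369 + 378) = -47066*214747 = -10107282302)
C = 59415 (C = -86167 + 145582 = 59415)
y - C = -10107282302 - 1*59415 = -10107282302 - 59415 = -10107341717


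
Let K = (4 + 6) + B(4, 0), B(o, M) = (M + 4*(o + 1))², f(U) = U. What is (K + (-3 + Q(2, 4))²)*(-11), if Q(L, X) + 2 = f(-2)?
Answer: -5049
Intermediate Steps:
Q(L, X) = -4 (Q(L, X) = -2 - 2 = -4)
B(o, M) = (4 + M + 4*o)² (B(o, M) = (M + 4*(1 + o))² = (M + (4 + 4*o))² = (4 + M + 4*o)²)
K = 410 (K = (4 + 6) + (4 + 0 + 4*4)² = 10 + (4 + 0 + 16)² = 10 + 20² = 10 + 400 = 410)
(K + (-3 + Q(2, 4))²)*(-11) = (410 + (-3 - 4)²)*(-11) = (410 + (-7)²)*(-11) = (410 + 49)*(-11) = 459*(-11) = -5049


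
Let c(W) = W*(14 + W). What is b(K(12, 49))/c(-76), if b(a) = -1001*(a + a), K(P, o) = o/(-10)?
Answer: 49049/23560 ≈ 2.0819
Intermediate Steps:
K(P, o) = -o/10 (K(P, o) = o*(-⅒) = -o/10)
b(a) = -2002*a
b(K(12, 49))/c(-76) = (-(-1001)*49/5)/((-76*(14 - 76))) = (-2002*(-49/10))/((-76*(-62))) = (49049/5)/4712 = (49049/5)*(1/4712) = 49049/23560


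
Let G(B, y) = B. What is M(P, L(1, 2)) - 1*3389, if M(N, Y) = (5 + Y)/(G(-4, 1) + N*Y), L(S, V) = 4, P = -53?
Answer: -81337/24 ≈ -3389.0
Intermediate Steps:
M(N, Y) = (5 + Y)/(-4 + N*Y)
M(P, L(1, 2)) - 1*3389 = (5 + 4)/(-4 - 53*4) - 1*3389 = 9/(-4 - 212) - 3389 = 9/(-216) - 3389 = -1/216*9 - 3389 = -1/24 - 3389 = -81337/24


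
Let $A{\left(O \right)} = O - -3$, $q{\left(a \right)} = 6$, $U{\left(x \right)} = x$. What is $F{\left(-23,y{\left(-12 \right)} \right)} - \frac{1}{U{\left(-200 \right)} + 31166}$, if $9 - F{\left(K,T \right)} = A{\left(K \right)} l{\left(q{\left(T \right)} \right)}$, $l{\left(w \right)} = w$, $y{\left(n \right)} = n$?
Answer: $\frac{3994613}{30966} \approx 129.0$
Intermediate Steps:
$A{\left(O \right)} = 3 + O$ ($A{\left(O \right)} = O + 3 = 3 + O$)
$F{\left(K,T \right)} = -9 - 6 K$ ($F{\left(K,T \right)} = 9 - \left(3 + K\right) 6 = 9 - \left(18 + 6 K\right) = -9 - 6 K$)
$F{\left(-23,y{\left(-12 \right)} \right)} - \frac{1}{U{\left(-200 \right)} + 31166} = \left(-9 - -138\right) - \frac{1}{-200 + 31166} = \left(-9 + 138\right) - \frac{1}{30966} = 129 - \frac{1}{30966} = \frac{3994613}{30966}$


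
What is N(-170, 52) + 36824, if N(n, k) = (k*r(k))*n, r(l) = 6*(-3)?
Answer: 195944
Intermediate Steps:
r(l) = -18
N(n, k) = -18*k*n (N(n, k) = (k*(-18))*n = (-18*k)*n = -18*k*n)
N(-170, 52) + 36824 = -18*52*(-170) + 36824 = 159120 + 36824 = 195944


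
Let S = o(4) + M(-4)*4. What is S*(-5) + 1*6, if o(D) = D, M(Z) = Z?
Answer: 66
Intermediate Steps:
S = -12 (S = 4 - 4*4 = 4 - 16 = -12)
S*(-5) + 1*6 = -12*(-5) + 1*6 = 60 + 6 = 66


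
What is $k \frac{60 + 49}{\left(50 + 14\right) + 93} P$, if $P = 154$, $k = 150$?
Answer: $\frac{2517900}{157} \approx 16038.0$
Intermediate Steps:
$k \frac{60 + 49}{\left(50 + 14\right) + 93} P = 150 \frac{60 + 49}{\left(50 + 14\right) + 93} \cdot 154 = 150 \frac{109}{64 + 93} \cdot 154 = 150 \cdot \frac{109}{157} \cdot 154 = \frac{16350}{157} \cdot 154 = \frac{2517900}{157}$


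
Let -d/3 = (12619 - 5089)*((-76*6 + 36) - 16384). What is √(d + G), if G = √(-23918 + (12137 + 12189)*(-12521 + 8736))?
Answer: √(379602360 + 6*I*√2558273) ≈ 19483.0 + 0.2*I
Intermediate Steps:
d = 379602360 (d = -3*(12619 - 5089)*((-76*6 + 36) - 16384) = -22590*((-456 + 36) - 16384) = -22590*(-420 - 16384) = -22590*(-16804) = -3*(-126534120) = 379602360)
G = 6*I*√2558273 (G = √(-23918 + 24326*(-3785)) = √(-23918 - 92073910) = √(-92097828) = 6*I*√2558273 ≈ 9596.8*I)
√(d + G) = √(379602360 + 6*I*√2558273)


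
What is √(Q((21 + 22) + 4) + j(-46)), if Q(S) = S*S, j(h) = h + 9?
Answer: 2*√543 ≈ 46.605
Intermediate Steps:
j(h) = 9 + h
Q(S) = S²
√(Q((21 + 22) + 4) + j(-46)) = √(((21 + 22) + 4)² + (9 - 46)) = √((43 + 4)² - 37) = √(47² - 37) = √(2209 - 37) = √2172 = 2*√543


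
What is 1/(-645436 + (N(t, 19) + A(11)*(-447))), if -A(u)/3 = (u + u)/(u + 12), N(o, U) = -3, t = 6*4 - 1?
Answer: -23/14815595 ≈ -1.5524e-6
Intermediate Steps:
t = 23 (t = 24 - 1 = 23)
A(u) = -6*u/(12 + u) (A(u) = -3*(u + u)/(u + 12) = -3*2*u/(12 + u) = -6*u/(12 + u))
1/(-645436 + (N(t, 19) + A(11)*(-447))) = 1/(-645436 + (-3 - 6*11/(12 + 11)*(-447))) = 1/(-645436 + (-3 - 6*11/23*(-447))) = 1/(-645436 + (-3 - 6*11*1/23*(-447))) = 1/(-645436 + (-3 - 66/23*(-447))) = 1/(-645436 + (-3 + 29502/23)) = 1/(-645436 + 29433/23) = 1/(-14815595/23) = -23/14815595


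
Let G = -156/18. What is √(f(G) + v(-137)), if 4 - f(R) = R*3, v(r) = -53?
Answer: I*√23 ≈ 4.7958*I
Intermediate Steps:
G = -26/3 (G = -156*1/18 = -26/3 ≈ -8.6667)
f(R) = 4 - 3*R (f(R) = 4 - R*3 = 4 - 3*R)
√(f(G) + v(-137)) = √((4 - 3*(-26/3)) - 53) = √((4 + 26) - 53) = √(30 - 53) = √(-23) = I*√23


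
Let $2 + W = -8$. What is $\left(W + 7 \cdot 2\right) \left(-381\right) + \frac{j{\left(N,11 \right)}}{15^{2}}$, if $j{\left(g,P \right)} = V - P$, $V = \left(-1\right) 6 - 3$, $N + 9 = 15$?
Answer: $- \frac{68584}{45} \approx -1524.1$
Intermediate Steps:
$N = 6$ ($N = -9 + 15 = 6$)
$V = -9$ ($V = -6 - 3 = -9$)
$j{\left(g,P \right)} = -9 - P$
$W = -10$ ($W = -2 - 8 = -10$)
$\left(W + 7 \cdot 2\right) \left(-381\right) + \frac{j{\left(N,11 \right)}}{15^{2}} = \left(-10 + 7 \cdot 2\right) \left(-381\right) + \frac{-9 - 11}{15^{2}} = \left(-10 + 14\right) \left(-381\right) + \frac{-9 - 11}{225} = 4 \left(-381\right) - \frac{4}{45} = -1524 - \frac{4}{45} = - \frac{68584}{45}$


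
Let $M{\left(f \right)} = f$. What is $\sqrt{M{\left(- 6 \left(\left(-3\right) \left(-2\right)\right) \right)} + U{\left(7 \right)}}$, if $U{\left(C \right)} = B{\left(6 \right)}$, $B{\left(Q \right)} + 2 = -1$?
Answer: $i \sqrt{39} \approx 6.245 i$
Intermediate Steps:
$B{\left(Q \right)} = -3$ ($B{\left(Q \right)} = -2 - 1 = -3$)
$U{\left(C \right)} = -3$
$\sqrt{M{\left(- 6 \left(\left(-3\right) \left(-2\right)\right) \right)} + U{\left(7 \right)}} = \sqrt{- 6 \left(\left(-3\right) \left(-2\right)\right) - 3} = \sqrt{\left(-6\right) 6 - 3} = \sqrt{-36 - 3} = \sqrt{-39} = i \sqrt{39}$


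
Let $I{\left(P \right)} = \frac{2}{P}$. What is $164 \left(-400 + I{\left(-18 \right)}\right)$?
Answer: $- \frac{590564}{9} \approx -65618.0$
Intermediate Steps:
$164 \left(-400 + I{\left(-18 \right)}\right) = 164 \left(-400 + \frac{2}{-18}\right) = 164 \left(-400 + 2 \left(- \frac{1}{18}\right)\right) = 164 \left(-400 - \frac{1}{9}\right) = 164 \left(- \frac{3601}{9}\right) = - \frac{590564}{9}$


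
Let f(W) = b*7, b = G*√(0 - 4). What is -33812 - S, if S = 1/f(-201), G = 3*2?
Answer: -33812 + I/84 ≈ -33812.0 + 0.011905*I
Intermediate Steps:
G = 6
b = 12*I (b = 6*√(0 - 4) = 6*√(-4) = 6*(2*I) = 12*I ≈ 12.0*I)
f(W) = 84*I (f(W) = (12*I)*7 = 84*I)
S = -I/84 (S = 1/(84*I) = -I/84 ≈ -0.011905*I)
-33812 - S = -33812 - (-1)*I/84 = -33812 + I/84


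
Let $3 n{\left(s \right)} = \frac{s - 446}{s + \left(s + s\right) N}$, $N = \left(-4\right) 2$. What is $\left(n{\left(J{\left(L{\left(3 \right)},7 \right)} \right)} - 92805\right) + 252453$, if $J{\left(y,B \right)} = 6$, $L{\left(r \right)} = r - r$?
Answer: $\frac{4310540}{27} \approx 1.5965 \cdot 10^{5}$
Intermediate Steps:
$L{\left(r \right)} = 0$
$N = -8$
$n{\left(s \right)} = - \frac{-446 + s}{45 s}$ ($n{\left(s \right)} = \frac{\left(s - 446\right) \frac{1}{s + \left(s + s\right) \left(-8\right)}}{3} = \frac{\left(-446 + s\right) \frac{1}{s + 2 s \left(-8\right)}}{3} = \frac{\left(-446 + s\right) \frac{1}{s - 16 s}}{3} = \frac{\left(-446 + s\right) \frac{1}{\left(-15\right) s}}{3} = \frac{\left(-446 + s\right) \left(- \frac{1}{15 s}\right)}{3} = \frac{\left(- \frac{1}{15}\right) \frac{1}{s} \left(-446 + s\right)}{3} = - \frac{-446 + s}{45 s}$)
$\left(n{\left(J{\left(L{\left(3 \right)},7 \right)} \right)} - 92805\right) + 252453 = \left(\frac{446 - 6}{45 \cdot 6} - 92805\right) + 252453 = \left(\frac{1}{45} \cdot \frac{1}{6} \left(446 - 6\right) - 92805\right) + 252453 = \left(\frac{1}{45} \cdot \frac{1}{6} \cdot 440 - 92805\right) + 252453 = \left(\frac{44}{27} - 92805\right) + 252453 = - \frac{2505691}{27} + 252453 = \frac{4310540}{27}$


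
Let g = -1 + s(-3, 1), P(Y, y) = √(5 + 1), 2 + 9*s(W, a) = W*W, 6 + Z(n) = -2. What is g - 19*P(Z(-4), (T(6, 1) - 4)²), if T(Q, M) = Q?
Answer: -2/9 - 19*√6 ≈ -46.763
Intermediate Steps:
Z(n) = -8 (Z(n) = -6 - 2 = -8)
s(W, a) = -2/9 + W²/9 (s(W, a) = -2/9 + (W*W)/9 = -2/9 + W²/9)
P(Y, y) = √6
g = -2/9 (g = -1 + (-2/9 + (⅑)*(-3)²) = -1 + (-2/9 + (⅑)*9) = -1 + (-2/9 + 1) = -1 + 7/9 = -2/9 ≈ -0.22222)
g - 19*P(Z(-4), (T(6, 1) - 4)²) = -2/9 - 19*√6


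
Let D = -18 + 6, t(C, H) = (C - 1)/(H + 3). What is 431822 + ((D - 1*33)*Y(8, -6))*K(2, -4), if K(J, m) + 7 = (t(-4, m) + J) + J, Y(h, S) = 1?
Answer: 431732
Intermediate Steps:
t(C, H) = (-1 + C)/(3 + H)
D = -12
K(J, m) = -7 - 5/(3 + m) + 2*J (K(J, m) = -7 + (((-1 - 4)/(3 + m) + J) + J) = -7 + ((-5/(3 + m) + J) + J) = -7 + ((J - 5/(3 + m)) + J) = -7 + (-5/(3 + m) + 2*J) = -7 - 5/(3 + m) + 2*J)
431822 + ((D - 1*33)*Y(8, -6))*K(2, -4) = 431822 + ((-12 - 1*33)*1)*((-5 + (-7 + 2*2)*(3 - 4))/(3 - 4)) = 431822 + ((-12 - 33)*1)*((-5 + (-7 + 4)*(-1))/(-1)) = 431822 + (-45*1)*(-(-5 - 3*(-1))) = 431822 - (-45)*(-5 + 3) = 431822 - (-45)*(-2) = 431822 - 45*2 = 431822 - 90 = 431732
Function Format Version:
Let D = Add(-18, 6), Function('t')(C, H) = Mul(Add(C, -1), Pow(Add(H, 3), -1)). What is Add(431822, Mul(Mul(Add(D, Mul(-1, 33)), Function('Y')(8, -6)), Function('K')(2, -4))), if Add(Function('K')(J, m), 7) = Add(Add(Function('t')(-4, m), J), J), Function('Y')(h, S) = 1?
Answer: 431732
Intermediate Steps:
Function('t')(C, H) = Mul(Pow(Add(3, H), -1), Add(-1, C)) (Function('t')(C, H) = Mul(Add(-1, C), Pow(Add(3, H), -1)) = Mul(Pow(Add(3, H), -1), Add(-1, C)))
D = -12
Function('K')(J, m) = Add(-7, Mul(-5, Pow(Add(3, m), -1)), Mul(2, J)) (Function('K')(J, m) = Add(-7, Add(Add(Mul(Pow(Add(3, m), -1), Add(-1, -4)), J), J)) = Add(-7, Add(Add(Mul(Pow(Add(3, m), -1), -5), J), J)) = Add(-7, Add(Add(Mul(-5, Pow(Add(3, m), -1)), J), J)) = Add(-7, Add(Add(J, Mul(-5, Pow(Add(3, m), -1))), J)) = Add(-7, Add(Mul(-5, Pow(Add(3, m), -1)), Mul(2, J))) = Add(-7, Mul(-5, Pow(Add(3, m), -1)), Mul(2, J)))
Add(431822, Mul(Mul(Add(D, Mul(-1, 33)), Function('Y')(8, -6)), Function('K')(2, -4))) = Add(431822, Mul(Mul(Add(-12, Mul(-1, 33)), 1), Mul(Pow(Add(3, -4), -1), Add(-5, Mul(Add(-7, Mul(2, 2)), Add(3, -4)))))) = Add(431822, Mul(Mul(Add(-12, -33), 1), Mul(Pow(-1, -1), Add(-5, Mul(Add(-7, 4), -1))))) = Add(431822, Mul(Mul(-45, 1), Mul(-1, Add(-5, Mul(-3, -1))))) = Add(431822, Mul(-45, Mul(-1, Add(-5, 3)))) = Add(431822, Mul(-45, Mul(-1, -2))) = Add(431822, Mul(-45, 2)) = Add(431822, -90) = 431732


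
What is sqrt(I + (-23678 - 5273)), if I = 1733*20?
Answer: sqrt(5709) ≈ 75.558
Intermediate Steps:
I = 34660
sqrt(I + (-23678 - 5273)) = sqrt(34660 + (-23678 - 5273)) = sqrt(34660 - 28951) = sqrt(5709)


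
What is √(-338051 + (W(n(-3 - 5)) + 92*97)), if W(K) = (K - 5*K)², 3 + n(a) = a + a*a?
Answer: I*√284183 ≈ 533.09*I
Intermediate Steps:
n(a) = -3 + a + a² (n(a) = -3 + (a + a*a) = -3 + (a + a²) = -3 + a + a²)
W(K) = 16*K² (W(K) = (-4*K)² = 16*K²)
√(-338051 + (W(n(-3 - 5)) + 92*97)) = √(-338051 + (16*(-3 + (-3 - 5) + (-3 - 5)²)² + 92*97)) = √(-338051 + (16*(-3 - 8 + (-8)²)² + 8924)) = √(-338051 + (16*(-3 - 8 + 64)² + 8924)) = √(-338051 + (16*53² + 8924)) = √(-338051 + (16*2809 + 8924)) = √(-338051 + (44944 + 8924)) = √(-338051 + 53868) = √(-284183) = I*√284183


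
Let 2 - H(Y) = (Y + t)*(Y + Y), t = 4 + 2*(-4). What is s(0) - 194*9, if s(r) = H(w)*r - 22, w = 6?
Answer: -1768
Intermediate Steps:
t = -4 (t = 4 - 8 = -4)
H(Y) = 2 - 2*Y*(-4 + Y) (H(Y) = 2 - (Y - 4)*(Y + Y) = 2 - (-4 + Y)*2*Y = 2 - 2*Y*(-4 + Y))
s(r) = -22 - 22*r (s(r) = (2 - 2*6**2 + 8*6)*r - 22 = (2 - 2*36 + 48)*r - 22 = (2 - 72 + 48)*r - 22 = -22*r - 22 = -22 - 22*r)
s(0) - 194*9 = (-22 - 22*0) - 194*9 = (-22 + 0) - 1746 = -22 - 1746 = -1768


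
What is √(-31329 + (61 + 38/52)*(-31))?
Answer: I*√22472034/26 ≈ 182.33*I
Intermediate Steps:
√(-31329 + (61 + 38/52)*(-31)) = √(-31329 + (61 + 38*(1/52))*(-31)) = √(-31329 + (61 + 19/26)*(-31)) = √(-31329 + (1605/26)*(-31)) = √(-31329 - 49755/26) = √(-864309/26) = I*√22472034/26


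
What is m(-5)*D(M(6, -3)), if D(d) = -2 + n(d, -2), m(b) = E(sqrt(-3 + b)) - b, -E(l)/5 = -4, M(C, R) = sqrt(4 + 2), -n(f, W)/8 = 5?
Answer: -1050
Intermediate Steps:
n(f, W) = -40 (n(f, W) = -8*5 = -40)
M(C, R) = sqrt(6)
E(l) = 20 (E(l) = -5*(-4) = 20)
m(b) = 20 - b
D(d) = -42 (D(d) = -2 - 40 = -42)
m(-5)*D(M(6, -3)) = (20 - 1*(-5))*(-42) = (20 + 5)*(-42) = 25*(-42) = -1050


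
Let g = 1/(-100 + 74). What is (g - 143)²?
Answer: 13830961/676 ≈ 20460.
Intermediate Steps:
g = -1/26 (g = 1/(-26) = -1/26 ≈ -0.038462)
(g - 143)² = (-1/26 - 143)² = (-3719/26)² = 13830961/676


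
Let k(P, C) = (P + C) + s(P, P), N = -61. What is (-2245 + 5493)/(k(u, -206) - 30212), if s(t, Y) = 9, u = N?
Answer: -1624/15235 ≈ -0.10660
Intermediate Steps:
u = -61
k(P, C) = 9 + C + P (k(P, C) = (P + C) + 9 = (C + P) + 9 = 9 + C + P)
(-2245 + 5493)/(k(u, -206) - 30212) = (-2245 + 5493)/((9 - 206 - 61) - 30212) = 3248/(-258 - 30212) = 3248/(-30470) = 3248*(-1/30470) = -1624/15235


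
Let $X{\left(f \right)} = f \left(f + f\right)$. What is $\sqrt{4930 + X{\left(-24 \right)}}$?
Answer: $\sqrt{6082} \approx 77.987$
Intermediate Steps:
$X{\left(f \right)} = 2 f^{2}$ ($X{\left(f \right)} = f 2 f = 2 f^{2}$)
$\sqrt{4930 + X{\left(-24 \right)}} = \sqrt{4930 + 2 \left(-24\right)^{2}} = \sqrt{4930 + 2 \cdot 576} = \sqrt{4930 + 1152} = \sqrt{6082}$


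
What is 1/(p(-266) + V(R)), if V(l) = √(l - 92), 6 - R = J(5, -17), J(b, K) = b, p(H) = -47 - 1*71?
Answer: -118/14015 - I*√91/14015 ≈ -0.0084195 - 0.00068066*I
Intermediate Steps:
p(H) = -118 (p(H) = -47 - 71 = -118)
R = 1 (R = 6 - 1*5 = 6 - 5 = 1)
V(l) = √(-92 + l)
1/(p(-266) + V(R)) = 1/(-118 + √(-92 + 1)) = 1/(-118 + √(-91)) = 1/(-118 + I*√91)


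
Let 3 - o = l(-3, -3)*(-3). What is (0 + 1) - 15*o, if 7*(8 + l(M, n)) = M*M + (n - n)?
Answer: 1807/7 ≈ 258.14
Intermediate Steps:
l(M, n) = -8 + M²/7 (l(M, n) = -8 + (M*M + (n - n))/7 = -8 + (M² + 0)/7 = -8 + M²/7)
o = -120/7 (o = 3 - (-8 + (⅐)*(-3)²)*(-3) = 3 - (-8 + (⅐)*9)*(-3) = 3 - (-8 + 9/7)*(-3) = 3 - (-47)*(-3)/7 = 3 - 1*141/7 = 3 - 141/7 = -120/7 ≈ -17.143)
(0 + 1) - 15*o = (0 + 1) - 15*(-120/7) = 1 + 1800/7 = 1807/7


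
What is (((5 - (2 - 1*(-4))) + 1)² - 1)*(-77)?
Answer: 77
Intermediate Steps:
(((5 - (2 - 1*(-4))) + 1)² - 1)*(-77) = (((5 - (2 + 4)) + 1)² - 1)*(-77) = (((5 - 1*6) + 1)² - 1)*(-77) = (((5 - 6) + 1)² - 1)*(-77) = ((-1 + 1)² - 1)*(-77) = (0² - 1)*(-77) = (0 - 1)*(-77) = -1*(-77) = 77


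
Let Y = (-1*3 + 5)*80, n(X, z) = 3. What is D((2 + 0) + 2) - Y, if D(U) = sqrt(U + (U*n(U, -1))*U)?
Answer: -160 + 2*sqrt(13) ≈ -152.79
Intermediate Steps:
D(U) = sqrt(U + 3*U**2) (D(U) = sqrt(U + (U*3)*U) = sqrt(U + (3*U)*U) = sqrt(U + 3*U**2))
Y = 160 (Y = (-3 + 5)*80 = 2*80 = 160)
D((2 + 0) + 2) - Y = sqrt(((2 + 0) + 2)*(1 + 3*((2 + 0) + 2))) - 1*160 = sqrt((2 + 2)*(1 + 3*(2 + 2))) - 160 = sqrt(4*(1 + 3*4)) - 160 = sqrt(4*(1 + 12)) - 160 = sqrt(4*13) - 160 = sqrt(52) - 160 = 2*sqrt(13) - 160 = -160 + 2*sqrt(13)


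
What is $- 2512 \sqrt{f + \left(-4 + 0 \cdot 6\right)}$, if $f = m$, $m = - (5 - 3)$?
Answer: $- 2512 i \sqrt{6} \approx - 6153.1 i$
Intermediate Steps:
$m = -2$ ($m = \left(-1\right) 2 = -2$)
$f = -2$
$- 2512 \sqrt{f + \left(-4 + 0 \cdot 6\right)} = - 2512 \sqrt{-2 + \left(-4 + 0 \cdot 6\right)} = - 2512 \sqrt{-2 + \left(-4 + 0\right)} = - 2512 \sqrt{-2 - 4} = - 2512 \sqrt{-6} = - 2512 i \sqrt{6}$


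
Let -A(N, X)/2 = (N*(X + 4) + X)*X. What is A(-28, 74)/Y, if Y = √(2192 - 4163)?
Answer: -312280*I*√219/657 ≈ -7034.0*I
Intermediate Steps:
A(N, X) = -2*X*(X + N*(4 + X)) (A(N, X) = -2*(N*(X + 4) + X)*X = -2*(N*(4 + X) + X)*X = -2*(X + N*(4 + X))*X = -2*X*(X + N*(4 + X)))
Y = 3*I*√219 (Y = √(-1971) = 3*I*√219 ≈ 44.396*I)
A(-28, 74)/Y = (-2*74*(74 + 4*(-28) - 28*74))/((3*I*√219)) = (-2*74*(74 - 112 - 2072))*(-I*√219/657) = (-2*74*(-2110))*(-I*√219/657) = 312280*(-I*√219/657) = -312280*I*√219/657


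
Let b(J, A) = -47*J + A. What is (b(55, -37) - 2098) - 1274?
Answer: -5994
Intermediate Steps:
b(J, A) = A - 47*J
(b(55, -37) - 2098) - 1274 = ((-37 - 47*55) - 2098) - 1274 = ((-37 - 2585) - 2098) - 1274 = (-2622 - 2098) - 1274 = -4720 - 1274 = -5994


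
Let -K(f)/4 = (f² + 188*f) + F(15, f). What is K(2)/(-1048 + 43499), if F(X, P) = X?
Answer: -1580/42451 ≈ -0.037219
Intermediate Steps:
K(f) = -60 - 752*f - 4*f² (K(f) = -4*((f² + 188*f) + 15) = -4*(15 + f² + 188*f) = -60 - 752*f - 4*f²)
K(2)/(-1048 + 43499) = (-60 - 752*2 - 4*2²)/(-1048 + 43499) = (-60 - 1504 - 4*4)/42451 = (-60 - 1504 - 16)*(1/42451) = -1580*1/42451 = -1580/42451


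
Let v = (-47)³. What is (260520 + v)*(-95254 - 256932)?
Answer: -55186489642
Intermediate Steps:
v = -103823
(260520 + v)*(-95254 - 256932) = (260520 - 103823)*(-95254 - 256932) = 156697*(-352186) = -55186489642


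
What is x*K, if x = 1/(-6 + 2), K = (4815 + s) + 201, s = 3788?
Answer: -2201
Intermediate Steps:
K = 8804 (K = (4815 + 3788) + 201 = 8603 + 201 = 8804)
x = -¼ (x = 1/(-4) = -¼ ≈ -0.25000)
x*K = -¼*8804 = -2201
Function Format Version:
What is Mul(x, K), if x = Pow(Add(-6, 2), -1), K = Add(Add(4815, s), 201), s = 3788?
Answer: -2201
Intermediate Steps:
K = 8804 (K = Add(Add(4815, 3788), 201) = Add(8603, 201) = 8804)
x = Rational(-1, 4) (x = Pow(-4, -1) = Rational(-1, 4) ≈ -0.25000)
Mul(x, K) = Mul(Rational(-1, 4), 8804) = -2201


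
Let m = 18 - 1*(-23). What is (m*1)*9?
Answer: 369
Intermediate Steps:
m = 41 (m = 18 + 23 = 41)
(m*1)*9 = (41*1)*9 = 41*9 = 369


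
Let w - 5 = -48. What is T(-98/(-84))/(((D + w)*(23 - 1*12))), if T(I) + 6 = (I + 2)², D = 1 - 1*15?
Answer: -145/22572 ≈ -0.0064239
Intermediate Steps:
w = -43 (w = 5 - 48 = -43)
D = -14 (D = 1 - 15 = -14)
T(I) = -6 + (2 + I)² (T(I) = -6 + (I + 2)² = -6 + (2 + I)²)
T(-98/(-84))/(((D + w)*(23 - 1*12))) = (-6 + (2 - 98/(-84))²)/(((-14 - 43)*(23 - 1*12))) = (-6 + (2 - 98*(-1/84))²)/((-57*(23 - 12))) = (-6 + (2 + 7/6)²)/((-57*11)) = (-6 + (19/6)²)/(-627) = (-6 + 361/36)*(-1/627) = (145/36)*(-1/627) = -145/22572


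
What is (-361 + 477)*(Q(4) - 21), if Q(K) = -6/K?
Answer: -2610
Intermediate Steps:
(-361 + 477)*(Q(4) - 21) = (-361 + 477)*(-6/4 - 21) = 116*(-6*¼ - 21) = 116*(-3/2 - 21) = 116*(-45/2) = -2610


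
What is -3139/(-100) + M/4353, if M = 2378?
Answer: 13901867/435300 ≈ 31.936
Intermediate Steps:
-3139/(-100) + M/4353 = -3139/(-100) + 2378/4353 = -3139*(-1/100) + 2378*(1/4353) = 3139/100 + 2378/4353 = 13901867/435300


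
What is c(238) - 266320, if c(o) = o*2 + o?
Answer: -265606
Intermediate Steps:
c(o) = 3*o (c(o) = 2*o + o = 3*o)
c(238) - 266320 = 3*238 - 266320 = 714 - 266320 = -265606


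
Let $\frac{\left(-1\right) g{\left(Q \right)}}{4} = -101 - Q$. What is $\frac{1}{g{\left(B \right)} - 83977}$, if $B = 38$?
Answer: $- \frac{1}{83421} \approx -1.1987 \cdot 10^{-5}$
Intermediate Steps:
$g{\left(Q \right)} = 404 + 4 Q$ ($g{\left(Q \right)} = - 4 \left(-101 - Q\right) = 404 + 4 Q$)
$\frac{1}{g{\left(B \right)} - 83977} = \frac{1}{\left(404 + 4 \cdot 38\right) - 83977} = \frac{1}{\left(404 + 152\right) - 83977} = \frac{1}{556 - 83977} = \frac{1}{-83421} = - \frac{1}{83421}$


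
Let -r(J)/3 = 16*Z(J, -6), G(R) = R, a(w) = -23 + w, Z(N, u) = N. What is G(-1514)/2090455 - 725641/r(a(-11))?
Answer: -1516922327503/3411622560 ≈ -444.63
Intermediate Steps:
r(J) = -48*J
G(-1514)/2090455 - 725641/r(a(-11)) = -1514/2090455 - 725641*(-1/(48*(-23 - 11))) = -1514*1/2090455 - 725641/((-48*(-34))) = -1514/2090455 - 725641/1632 = -1516922327503/3411622560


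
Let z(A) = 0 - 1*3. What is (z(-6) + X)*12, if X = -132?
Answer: -1620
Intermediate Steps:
z(A) = -3 (z(A) = 0 - 3 = -3)
(z(-6) + X)*12 = (-3 - 132)*12 = -135*12 = -1620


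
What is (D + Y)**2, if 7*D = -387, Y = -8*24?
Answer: 2996361/49 ≈ 61150.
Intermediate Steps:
Y = -192
D = -387/7 (D = (1/7)*(-387) = -387/7 ≈ -55.286)
(D + Y)**2 = (-387/7 - 192)**2 = (-1731/7)**2 = 2996361/49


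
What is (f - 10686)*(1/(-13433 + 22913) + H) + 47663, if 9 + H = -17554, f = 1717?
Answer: 1493765581831/9480 ≈ 1.5757e+8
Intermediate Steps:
H = -17563 (H = -9 - 17554 = -17563)
(f - 10686)*(1/(-13433 + 22913) + H) + 47663 = (1717 - 10686)*(1/(-13433 + 22913) - 17563) + 47663 = -8969*(1/9480 - 17563) + 47663 = -8969*(-166497239/9480) + 47663 = 1493313736591/9480 + 47663 = 1493765581831/9480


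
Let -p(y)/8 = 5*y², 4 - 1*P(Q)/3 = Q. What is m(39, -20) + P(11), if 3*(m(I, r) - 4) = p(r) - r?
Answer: -16031/3 ≈ -5343.7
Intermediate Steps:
P(Q) = 12 - 3*Q
p(y) = -40*y²
m(I, r) = 4 - 40*r²/3 - r/3 (m(I, r) = 4 + (-40*r² - r)/3 = 4 + (-r - 40*r²)/3 = 4 + (-40*r²/3 - r/3) = 4 - 40*r²/3 - r/3)
m(39, -20) + P(11) = (4 - 40/3*(-20)² - ⅓*(-20)) + (12 - 3*11) = (4 - 40/3*400 + 20/3) + (12 - 33) = (4 - 16000/3 + 20/3) - 21 = -15968/3 - 21 = -16031/3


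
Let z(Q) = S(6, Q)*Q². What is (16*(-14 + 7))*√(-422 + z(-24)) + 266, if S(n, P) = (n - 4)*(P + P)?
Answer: 266 - 112*I*√55718 ≈ 266.0 - 26437.0*I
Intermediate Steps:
S(n, P) = 2*P*(-4 + n) (S(n, P) = (-4 + n)*(2*P) = 2*P*(-4 + n))
z(Q) = 4*Q³ (z(Q) = (2*Q*(-4 + 6))*Q² = (2*Q*2)*Q² = (4*Q)*Q² = 4*Q³)
(16*(-14 + 7))*√(-422 + z(-24)) + 266 = (16*(-14 + 7))*√(-422 + 4*(-24)³) + 266 = (16*(-7))*√(-422 + 4*(-13824)) + 266 = -112*√(-422 - 55296) + 266 = -112*I*√55718 + 266 = 266 - 112*I*√55718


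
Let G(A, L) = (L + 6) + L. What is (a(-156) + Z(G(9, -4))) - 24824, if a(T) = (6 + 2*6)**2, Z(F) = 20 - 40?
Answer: -24520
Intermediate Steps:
G(A, L) = 6 + 2*L (G(A, L) = (6 + L) + L = 6 + 2*L)
Z(F) = -20
a(T) = 324 (a(T) = (6 + 12)**2 = 18**2 = 324)
(a(-156) + Z(G(9, -4))) - 24824 = (324 - 20) - 24824 = 304 - 24824 = -24520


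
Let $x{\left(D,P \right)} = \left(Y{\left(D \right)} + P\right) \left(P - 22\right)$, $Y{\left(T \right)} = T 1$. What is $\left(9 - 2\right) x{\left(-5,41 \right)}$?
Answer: $4788$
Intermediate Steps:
$Y{\left(T \right)} = T$
$x{\left(D,P \right)} = \left(-22 + P\right) \left(D + P\right)$ ($x{\left(D,P \right)} = \left(D + P\right) \left(P - 22\right) = \left(D + P\right) \left(-22 + P\right) = \left(-22 + P\right) \left(D + P\right)$)
$\left(9 - 2\right) x{\left(-5,41 \right)} = \left(9 - 2\right) \left(41^{2} - -110 - 902 - 205\right) = 7 \left(1681 + 110 - 902 - 205\right) = 7 \cdot 684 = 4788$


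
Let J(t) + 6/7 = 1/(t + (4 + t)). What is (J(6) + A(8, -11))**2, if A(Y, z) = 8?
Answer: 651249/12544 ≈ 51.917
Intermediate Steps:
J(t) = -6/7 + 1/(4 + 2*t) (J(t) = -6/7 + 1/(t + (4 + t)) = -6/7 + 1/(4 + 2*t))
(J(6) + A(8, -11))**2 = ((-17 - 12*6)/(14*(2 + 6)) + 8)**2 = ((1/14)*(-17 - 72)/8 + 8)**2 = ((1/14)*(1/8)*(-89) + 8)**2 = (-89/112 + 8)**2 = (807/112)**2 = 651249/12544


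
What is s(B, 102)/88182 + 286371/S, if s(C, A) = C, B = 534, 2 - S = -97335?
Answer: 89733140/30437487 ≈ 2.9481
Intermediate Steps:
S = 97337 (S = 2 - 1*(-97335) = 2 + 97335 = 97337)
s(B, 102)/88182 + 286371/S = 534/88182 + 286371/97337 = 534*(1/88182) + 286371*(1/97337) = 89/14697 + 6093/2071 = 89733140/30437487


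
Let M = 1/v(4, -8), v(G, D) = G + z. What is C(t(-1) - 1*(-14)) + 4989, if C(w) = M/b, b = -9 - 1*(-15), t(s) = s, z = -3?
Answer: 29935/6 ≈ 4989.2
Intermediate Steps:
v(G, D) = -3 + G (v(G, D) = G - 3 = -3 + G)
M = 1 (M = 1/(-3 + 4) = 1/1 = 1)
b = 6 (b = -9 + 15 = 6)
C(w) = 1/6
C(t(-1) - 1*(-14)) + 4989 = 1/6 + 4989 = 29935/6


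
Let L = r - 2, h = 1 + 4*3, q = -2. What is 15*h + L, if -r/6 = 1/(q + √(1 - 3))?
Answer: 195 + I*√2 ≈ 195.0 + 1.4142*I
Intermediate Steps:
r = -6/(-2 + I*√2) (r = -6/(-2 + √(1 - 3)) = -6/(-2 + √(-2)) = -6/(-2 + I*√2) ≈ 2.0 + 1.4142*I)
h = 13 (h = 1 + 12 = 13)
L = I*√2 (L = (2 + I*√2) - 2 = I*√2 ≈ 1.4142*I)
15*h + L = 15*13 + I*√2 = 195 + I*√2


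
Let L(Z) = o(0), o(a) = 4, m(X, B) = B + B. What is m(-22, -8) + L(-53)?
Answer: -12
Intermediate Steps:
m(X, B) = 2*B
L(Z) = 4
m(-22, -8) + L(-53) = 2*(-8) + 4 = -16 + 4 = -12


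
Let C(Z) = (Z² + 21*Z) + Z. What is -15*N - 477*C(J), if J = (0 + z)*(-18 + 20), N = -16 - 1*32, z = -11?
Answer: 720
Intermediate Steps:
N = -48 (N = -16 - 32 = -48)
J = -22 (J = (0 - 11)*(-18 + 20) = -11*2 = -22)
C(Z) = Z² + 22*Z
-15*N - 477*C(J) = -15*(-48) - (-10494)*(22 - 22) = 720 - (-10494)*0 = 720 - 477*0 = 720 + 0 = 720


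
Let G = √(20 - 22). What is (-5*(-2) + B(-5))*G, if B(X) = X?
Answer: 5*I*√2 ≈ 7.0711*I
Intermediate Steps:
G = I*√2 (G = √(-2) = I*√2 ≈ 1.4142*I)
(-5*(-2) + B(-5))*G = (-5*(-2) - 5)*(I*√2) = (10 - 5)*(I*√2) = 5*(I*√2) = 5*I*√2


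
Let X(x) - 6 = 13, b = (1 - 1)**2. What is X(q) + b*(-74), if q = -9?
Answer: 19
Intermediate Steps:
b = 0 (b = 0**2 = 0)
X(x) = 19 (X(x) = 6 + 13 = 19)
X(q) + b*(-74) = 19 + 0*(-74) = 19 + 0 = 19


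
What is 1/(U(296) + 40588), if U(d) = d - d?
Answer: 1/40588 ≈ 2.4638e-5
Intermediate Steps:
U(d) = 0
1/(U(296) + 40588) = 1/(0 + 40588) = 1/40588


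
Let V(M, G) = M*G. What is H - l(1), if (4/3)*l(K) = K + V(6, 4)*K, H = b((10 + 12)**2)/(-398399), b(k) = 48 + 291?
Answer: -29881281/1593596 ≈ -18.751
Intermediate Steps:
V(M, G) = G*M
b(k) = 339
H = -339/398399 (H = 339/(-398399) = 339*(-1/398399) = -339/398399 ≈ -0.00085091)
l(K) = 75*K/4 (l(K) = 3*(K + (4*6)*K)/4 = 3*(K + 24*K)/4 = 3*(25*K)/4 = 75*K/4)
H - l(1) = -339/398399 - 75/4 = -29881281/1593596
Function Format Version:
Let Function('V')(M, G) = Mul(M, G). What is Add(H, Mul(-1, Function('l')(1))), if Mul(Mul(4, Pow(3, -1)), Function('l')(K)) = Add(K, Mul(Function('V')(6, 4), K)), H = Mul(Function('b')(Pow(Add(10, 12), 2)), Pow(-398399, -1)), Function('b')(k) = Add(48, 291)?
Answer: Rational(-29881281, 1593596) ≈ -18.751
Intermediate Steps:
Function('V')(M, G) = Mul(G, M)
Function('b')(k) = 339
H = Rational(-339, 398399) (H = Mul(339, Pow(-398399, -1)) = Mul(339, Rational(-1, 398399)) = Rational(-339, 398399) ≈ -0.00085091)
Function('l')(K) = Mul(Rational(75, 4), K) (Function('l')(K) = Mul(Rational(3, 4), Add(K, Mul(Mul(4, 6), K))) = Mul(Rational(3, 4), Add(K, Mul(24, K))) = Mul(Rational(3, 4), Mul(25, K)) = Mul(Rational(75, 4), K))
Add(H, Mul(-1, Function('l')(1))) = Add(Rational(-339, 398399), Mul(-1, Mul(Rational(75, 4), 1))) = Add(Rational(-339, 398399), Mul(-1, Rational(75, 4))) = Add(Rational(-339, 398399), Rational(-75, 4)) = Rational(-29881281, 1593596)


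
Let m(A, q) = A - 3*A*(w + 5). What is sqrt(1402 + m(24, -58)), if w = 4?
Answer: sqrt(778) ≈ 27.893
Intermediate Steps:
m(A, q) = -26*A (m(A, q) = A - 3*A*(4 + 5) = A - 3*A*9 = A - 27*A = -26*A)
sqrt(1402 + m(24, -58)) = sqrt(1402 - 26*24) = sqrt(1402 - 624) = sqrt(778)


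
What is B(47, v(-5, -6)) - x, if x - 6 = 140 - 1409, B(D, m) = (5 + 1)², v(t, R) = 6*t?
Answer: 1299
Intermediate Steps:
B(D, m) = 36 (B(D, m) = 6² = 36)
x = -1263 (x = 6 + (140 - 1409) = 6 - 1269 = -1263)
B(47, v(-5, -6)) - x = 36 - 1*(-1263) = 36 + 1263 = 1299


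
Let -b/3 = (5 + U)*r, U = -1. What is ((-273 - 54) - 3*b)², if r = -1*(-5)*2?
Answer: 1089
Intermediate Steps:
r = 10 (r = 5*2 = 10)
b = -120 (b = -3*(5 - 1)*10 = -12*10 = -3*40 = -120)
((-273 - 54) - 3*b)² = ((-273 - 54) - 3*(-120))² = (-327 + 360)² = 33² = 1089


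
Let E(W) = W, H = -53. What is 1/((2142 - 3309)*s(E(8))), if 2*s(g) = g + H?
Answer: 2/52515 ≈ 3.8084e-5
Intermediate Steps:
s(g) = -53/2 + g/2 (s(g) = (g - 53)/2 = (-53 + g)/2 = -53/2 + g/2)
1/((2142 - 3309)*s(E(8))) = 1/((2142 - 3309)*(-53/2 + (½)*8)) = 1/((-1167)*(-53/2 + 4)) = -1/(1167*(-45/2)) = -1/1167*(-2/45) = 2/52515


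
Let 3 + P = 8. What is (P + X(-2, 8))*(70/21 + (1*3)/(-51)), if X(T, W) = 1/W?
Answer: 6847/408 ≈ 16.782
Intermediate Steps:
P = 5 (P = -3 + 8 = 5)
(P + X(-2, 8))*(70/21 + (1*3)/(-51)) = (5 + 1/8)*(70/21 + (1*3)/(-51)) = (5 + 1/8)*(70*(1/21) + 3*(-1/51)) = 41*(10/3 - 1/17)/8 = (41/8)*(167/51) = 6847/408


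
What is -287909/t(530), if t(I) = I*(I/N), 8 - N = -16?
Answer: -1727454/70225 ≈ -24.599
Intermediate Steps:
N = 24 (N = 8 - 1*(-16) = 8 + 16 = 24)
t(I) = I²/24 (t(I) = I*(I/24) = I²/24)
-287909/t(530) = -287909/((1/24)*530²) = -287909/((1/24)*280900) = -287909/70225/6 = -287909*6/70225 = -1727454/70225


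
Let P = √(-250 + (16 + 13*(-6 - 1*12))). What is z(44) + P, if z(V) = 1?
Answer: 1 + 6*I*√13 ≈ 1.0 + 21.633*I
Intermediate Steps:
P = 6*I*√13 (P = √(-250 + (16 + 13*(-6 - 12))) = √(-250 + (16 + 13*(-18))) = √(-250 + (16 - 234)) = √(-250 - 218) = √(-468) = 6*I*√13 ≈ 21.633*I)
z(44) + P = 1 + 6*I*√13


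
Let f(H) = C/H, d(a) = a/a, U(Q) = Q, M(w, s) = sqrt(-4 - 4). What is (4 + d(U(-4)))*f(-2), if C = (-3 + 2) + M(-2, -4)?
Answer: 5/2 - 5*I*sqrt(2) ≈ 2.5 - 7.0711*I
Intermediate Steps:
M(w, s) = 2*I*sqrt(2) (M(w, s) = sqrt(-8) = 2*I*sqrt(2))
C = -1 + 2*I*sqrt(2) (C = (-3 + 2) + 2*I*sqrt(2) = -1 + 2*I*sqrt(2) ≈ -1.0 + 2.8284*I)
d(a) = 1
f(H) = (-1 + 2*I*sqrt(2))/H
(4 + d(U(-4)))*f(-2) = (4 + 1)*((-1 + 2*I*sqrt(2))/(-2)) = 5*(-(-1 + 2*I*sqrt(2))/2) = 5*(1/2 - I*sqrt(2)) = 5/2 - 5*I*sqrt(2)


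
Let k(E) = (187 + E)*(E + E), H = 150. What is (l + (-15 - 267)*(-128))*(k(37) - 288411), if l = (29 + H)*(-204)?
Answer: 114170700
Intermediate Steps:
k(E) = 2*E*(187 + E) (k(E) = (187 + E)*(2*E) = 2*E*(187 + E))
l = -36516 (l = (29 + 150)*(-204) = 179*(-204) = -36516)
(l + (-15 - 267)*(-128))*(k(37) - 288411) = (-36516 + (-15 - 267)*(-128))*(2*37*(187 + 37) - 288411) = (-36516 - 282*(-128))*(2*37*224 - 288411) = (-36516 + 36096)*(16576 - 288411) = -420*(-271835) = 114170700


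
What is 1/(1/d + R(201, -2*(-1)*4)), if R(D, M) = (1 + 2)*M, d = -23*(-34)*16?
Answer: 12512/300289 ≈ 0.041667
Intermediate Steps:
d = 12512 (d = 782*16 = 12512)
R(D, M) = 3*M
1/(1/d + R(201, -2*(-1)*4)) = 1/(1/12512 + 3*(-2*(-1)*4)) = 1/(1/12512 + 3*(2*4)) = 1/(1/12512 + 3*8) = 1/(1/12512 + 24) = 1/(300289/12512) = 12512/300289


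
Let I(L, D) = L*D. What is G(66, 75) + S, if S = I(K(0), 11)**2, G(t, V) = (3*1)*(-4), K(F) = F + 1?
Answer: 109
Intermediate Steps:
K(F) = 1 + F
I(L, D) = D*L
G(t, V) = -12 (G(t, V) = 3*(-4) = -12)
S = 121 (S = (11*(1 + 0))**2 = (11*1)**2 = 11**2 = 121)
G(66, 75) + S = -12 + 121 = 109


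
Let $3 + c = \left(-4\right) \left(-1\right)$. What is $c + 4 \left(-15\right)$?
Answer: $-59$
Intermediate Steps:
$c = 1$ ($c = -3 - -4 = -3 + 4 = 1$)
$c + 4 \left(-15\right) = 1 + 4 \left(-15\right) = 1 - 60 = -59$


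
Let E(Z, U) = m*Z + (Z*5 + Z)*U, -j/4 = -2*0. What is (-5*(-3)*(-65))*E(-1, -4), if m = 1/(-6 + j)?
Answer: -47125/2 ≈ -23563.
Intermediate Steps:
j = 0 (j = -(-8)*0 = -4*0 = 0)
m = -1/6 (m = 1/(-6 + 0) = 1/(-6) = -1/6 ≈ -0.16667)
E(Z, U) = -Z/6 + 6*U*Z (E(Z, U) = -Z/6 + (Z*5 + Z)*U = -Z/6 + (5*Z + Z)*U = -Z/6 + (6*Z)*U = -Z/6 + 6*U*Z)
(-5*(-3)*(-65))*E(-1, -4) = (-5*(-3)*(-65))*((1/6)*(-1)*(-1 + 36*(-4))) = (15*(-65))*((1/6)*(-1)*(-1 - 144)) = -325*(-1)*(-145)/2 = -975*145/6 = -47125/2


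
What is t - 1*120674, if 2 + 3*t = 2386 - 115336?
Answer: -474974/3 ≈ -1.5832e+5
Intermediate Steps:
t = -112952/3 (t = -2/3 + (2386 - 115336)/3 = -2/3 + (1/3)*(-112950) = -2/3 - 37650 = -112952/3 ≈ -37651.)
t - 1*120674 = -112952/3 - 1*120674 = -112952/3 - 120674 = -474974/3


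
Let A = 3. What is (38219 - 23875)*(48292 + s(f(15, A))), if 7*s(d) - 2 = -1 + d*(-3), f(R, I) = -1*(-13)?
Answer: 4848358064/7 ≈ 6.9262e+8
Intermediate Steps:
f(R, I) = 13
s(d) = ⅐ - 3*d/7 (s(d) = 2/7 + (-1 + d*(-3))/7 = 2/7 + (-1 - 3*d)/7 = 2/7 + (-⅐ - 3*d/7) = ⅐ - 3*d/7)
(38219 - 23875)*(48292 + s(f(15, A))) = (38219 - 23875)*(48292 + (⅐ - 3/7*13)) = 14344*(48292 + (⅐ - 39/7)) = 14344*(48292 - 38/7) = 14344*(338006/7) = 4848358064/7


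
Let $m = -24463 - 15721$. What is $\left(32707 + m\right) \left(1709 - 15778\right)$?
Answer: $105193913$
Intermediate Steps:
$m = -40184$ ($m = -24463 - 15721 = -40184$)
$\left(32707 + m\right) \left(1709 - 15778\right) = \left(32707 - 40184\right) \left(1709 - 15778\right) = \left(-7477\right) \left(-14069\right) = 105193913$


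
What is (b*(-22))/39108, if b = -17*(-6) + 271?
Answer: -4103/19554 ≈ -0.20983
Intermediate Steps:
b = 373 (b = 102 + 271 = 373)
(b*(-22))/39108 = (373*(-22))/39108 = -8206*1/39108 = -4103/19554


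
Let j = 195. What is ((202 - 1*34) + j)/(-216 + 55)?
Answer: -363/161 ≈ -2.2547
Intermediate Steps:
((202 - 1*34) + j)/(-216 + 55) = ((202 - 1*34) + 195)/(-216 + 55) = ((202 - 34) + 195)/(-161) = (168 + 195)*(-1/161) = 363*(-1/161) = -363/161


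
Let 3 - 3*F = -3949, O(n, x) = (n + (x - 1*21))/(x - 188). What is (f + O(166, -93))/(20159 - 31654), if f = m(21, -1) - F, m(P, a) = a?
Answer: 1111511/9690285 ≈ 0.11470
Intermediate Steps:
O(n, x) = (-21 + n + x)/(-188 + x) (O(n, x) = (n + (x - 21))/(-188 + x) = (n + (-21 + x))/(-188 + x) = (-21 + n + x)/(-188 + x))
F = 3952/3 (F = 1 - ⅓*(-3949) = 1 + 3949/3 = 3952/3 ≈ 1317.3)
f = -3955/3 (f = -1 - 1*3952/3 = -1 - 3952/3 = -3955/3 ≈ -1318.3)
(f + O(166, -93))/(20159 - 31654) = (-3955/3 + (-21 + 166 - 93)/(-188 - 93))/(20159 - 31654) = (-3955/3 + 52/(-281))/(-11495) = (-3955/3 - 1/281*52)*(-1/11495) = (-3955/3 - 52/281)*(-1/11495) = -1111511/843*(-1/11495) = 1111511/9690285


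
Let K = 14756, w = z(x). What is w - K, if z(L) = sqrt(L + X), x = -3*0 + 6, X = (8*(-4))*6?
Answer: -14756 + I*sqrt(186) ≈ -14756.0 + 13.638*I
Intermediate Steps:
X = -192 (X = -32*6 = -192)
x = 6 (x = 0 + 6 = 6)
z(L) = sqrt(-192 + L) (z(L) = sqrt(L - 192) = sqrt(-192 + L))
w = I*sqrt(186) (w = sqrt(-192 + 6) = sqrt(-186) = I*sqrt(186) ≈ 13.638*I)
w - K = I*sqrt(186) - 1*14756 = I*sqrt(186) - 14756 = -14756 + I*sqrt(186)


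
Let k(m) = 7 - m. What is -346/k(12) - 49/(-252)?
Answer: 12491/180 ≈ 69.394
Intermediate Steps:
-346/k(12) - 49/(-252) = -346/(7 - 1*12) - 49/(-252) = -346/(7 - 12) - 49*(-1/252) = -346/(-5) + 7/36 = -346*(-1/5) + 7/36 = 346/5 + 7/36 = 12491/180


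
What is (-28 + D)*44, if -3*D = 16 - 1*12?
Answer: -3872/3 ≈ -1290.7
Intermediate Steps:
D = -4/3 (D = -(16 - 1*12)/3 = -(16 - 12)/3 = -⅓*4 = -4/3 ≈ -1.3333)
(-28 + D)*44 = (-28 - 4/3)*44 = -88/3*44 = -3872/3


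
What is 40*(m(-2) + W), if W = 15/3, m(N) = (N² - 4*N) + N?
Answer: 600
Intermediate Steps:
m(N) = N² - 3*N
W = 5 (W = 15*(⅓) = 5)
40*(m(-2) + W) = 40*(-2*(-3 - 2) + 5) = 40*(-2*(-5) + 5) = 40*(10 + 5) = 40*15 = 600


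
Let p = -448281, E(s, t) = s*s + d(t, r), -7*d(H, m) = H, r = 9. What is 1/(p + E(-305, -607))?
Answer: -7/2486185 ≈ -2.8156e-6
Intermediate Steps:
d(H, m) = -H/7
E(s, t) = s**2 - t/7 (E(s, t) = s*s - t/7 = s**2 - t/7)
1/(p + E(-305, -607)) = 1/(-448281 + ((-305)**2 - 1/7*(-607))) = 1/(-448281 + (93025 + 607/7)) = 1/(-448281 + 651782/7) = 1/(-2486185/7) = -7/2486185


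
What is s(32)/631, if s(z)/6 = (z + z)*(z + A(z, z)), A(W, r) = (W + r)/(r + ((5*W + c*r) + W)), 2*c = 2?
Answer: 12384/631 ≈ 19.626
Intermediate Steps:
c = 1 (c = (½)*2 = 1)
A(W, r) = (W + r)/(2*r + 6*W) (A(W, r) = (W + r)/(r + ((5*W + 1*r) + W)) = (W + r)/(r + ((5*W + r) + W)) = (W + r)/(r + ((r + 5*W) + W)) = (W + r)/(r + (r + 6*W)) = (W + r)/(2*r + 6*W))
s(z) = 12*z*(¼ + z) (s(z) = 6*((z + z)*(z + (z + z)/(2*(z + 3*z)))) = 6*((2*z)*(z + (2*z)/(2*((4*z))))) = 6*((2*z)*(z + (1/(4*z))*(2*z)/2)) = 6*((2*z)*(z + ¼)) = 6*((2*z)*(¼ + z)) = 6*(2*z*(¼ + z)) = 12*z*(¼ + z))
s(32)/631 = (3*32*(1 + 4*32))/631 = (3*32*(1 + 128))*(1/631) = (3*32*129)*(1/631) = 12384*(1/631) = 12384/631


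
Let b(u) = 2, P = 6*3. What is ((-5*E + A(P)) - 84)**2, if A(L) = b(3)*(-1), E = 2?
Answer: 9216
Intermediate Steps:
P = 18
A(L) = -2 (A(L) = 2*(-1) = -2)
((-5*E + A(P)) - 84)**2 = ((-5*2 - 2) - 84)**2 = ((-10 - 2) - 84)**2 = (-12 - 84)**2 = (-96)**2 = 9216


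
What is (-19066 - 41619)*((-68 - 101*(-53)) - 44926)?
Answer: 2405614085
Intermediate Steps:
(-19066 - 41619)*((-68 - 101*(-53)) - 44926) = -60685*((-68 + 5353) - 44926) = -60685*(5285 - 44926) = -60685*(-39641) = 2405614085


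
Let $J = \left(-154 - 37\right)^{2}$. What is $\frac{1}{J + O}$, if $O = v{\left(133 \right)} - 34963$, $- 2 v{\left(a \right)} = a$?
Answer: $\frac{2}{2903} \approx 0.00068894$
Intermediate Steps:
$v{\left(a \right)} = - \frac{a}{2}$
$O = - \frac{70059}{2}$ ($O = \left(- \frac{1}{2}\right) 133 - 34963 = - \frac{133}{2} - 34963 = - \frac{70059}{2} \approx -35030.0$)
$J = 36481$ ($J = \left(-191\right)^{2} = 36481$)
$\frac{1}{J + O} = \frac{1}{36481 - \frac{70059}{2}} = \frac{1}{\frac{2903}{2}} = \frac{2}{2903}$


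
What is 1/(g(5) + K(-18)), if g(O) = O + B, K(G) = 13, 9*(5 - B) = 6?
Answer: 3/67 ≈ 0.044776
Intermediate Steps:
B = 13/3 (B = 5 - ⅑*6 = 5 - ⅔ = 13/3 ≈ 4.3333)
g(O) = 13/3 + O (g(O) = O + 13/3 = 13/3 + O)
1/(g(5) + K(-18)) = 1/((13/3 + 5) + 13) = 1/(28/3 + 13) = 1/(67/3) = 3/67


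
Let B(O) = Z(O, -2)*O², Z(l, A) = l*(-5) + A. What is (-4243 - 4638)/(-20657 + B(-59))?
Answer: -8881/999276 ≈ -0.0088874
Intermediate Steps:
Z(l, A) = A - 5*l (Z(l, A) = -5*l + A = A - 5*l)
B(O) = O²*(-2 - 5*O) (B(O) = (-2 - 5*O)*O² = O²*(-2 - 5*O))
(-4243 - 4638)/(-20657 + B(-59)) = (-4243 - 4638)/(-20657 + (-59)²*(-2 - 5*(-59))) = -8881/(-20657 + 3481*(-2 + 295)) = -8881/(-20657 + 3481*293) = -8881/(-20657 + 1019933) = -8881/999276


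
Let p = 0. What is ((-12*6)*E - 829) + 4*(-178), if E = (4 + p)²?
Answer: -2693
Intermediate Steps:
E = 16 (E = (4 + 0)² = 4² = 16)
((-12*6)*E - 829) + 4*(-178) = (-12*6*16 - 829) + 4*(-178) = (-72*16 - 829) - 712 = (-1152 - 829) - 712 = -1981 - 712 = -2693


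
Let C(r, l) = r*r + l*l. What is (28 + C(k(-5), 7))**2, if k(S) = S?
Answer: 10404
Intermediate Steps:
C(r, l) = l**2 + r**2 (C(r, l) = r**2 + l**2 = l**2 + r**2)
(28 + C(k(-5), 7))**2 = (28 + (7**2 + (-5)**2))**2 = (28 + (49 + 25))**2 = (28 + 74)**2 = 102**2 = 10404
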